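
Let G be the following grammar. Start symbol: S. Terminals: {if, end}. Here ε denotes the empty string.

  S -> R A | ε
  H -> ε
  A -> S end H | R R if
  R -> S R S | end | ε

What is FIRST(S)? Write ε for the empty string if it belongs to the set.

FIRST(H) = {ε}
FIRST(S) = {ε, end, if}  (via R A)
FIRST(R) = {ε, end, if}  (via S R S)
FIRST(A) = {end, if}  (via S end H, R R if)

{ε, end, if}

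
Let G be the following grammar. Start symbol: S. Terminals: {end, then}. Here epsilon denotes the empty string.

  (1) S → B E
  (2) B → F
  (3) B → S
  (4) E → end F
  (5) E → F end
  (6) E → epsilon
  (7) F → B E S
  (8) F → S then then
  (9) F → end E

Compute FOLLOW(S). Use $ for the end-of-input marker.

FIRST(S): from S→B E we get {end}. So FIRST(S) = {end}.
FIRST(B): from B→F we get {end}; from B→S we get {end}. So FIRST(B) = {end}.
FIRST(F): from F→B E S we get {end}; from F→S then then we get {end}; from F→end E we get {end}. So FIRST(F) = {end}.
FIRST(E): from E→end F we get {end}; from E→F end we get {end}; from E→epsilon we get {epsilon}. So FIRST(E) = {epsilon, end}.
FOLLOW(S) includes $ since S is the start symbol.
FOLLOW(S): in B→S, the suffix after S is empty, so FOLLOW(S) ⊇ FOLLOW(B) = {$, end, then}; in F→B E S, the suffix after S is empty, so FOLLOW(S) ⊇ FOLLOW(F) = {$, end, then}; in F→S then then, S is followed by then then with FIRST {then}. Thus FOLLOW(S) = {$, end, then}.
FOLLOW(B): in S→B E, B is followed by E with FIRST {epsilon, end}; in S→B E, the suffix after B is nullable, so FOLLOW(B) ⊇ FOLLOW(S) = {$, end, then}; in F→B E S, B is followed by E S with FIRST {end}. Thus FOLLOW(B) = {$, end, then}.
FOLLOW(E): in S→B E, the suffix after E is empty, so FOLLOW(E) ⊇ FOLLOW(S) = {$, end, then}; in F→B E S, E is followed by S with FIRST {end}; in F→end E, the suffix after E is empty, so FOLLOW(E) ⊇ FOLLOW(F) = {$, end, then}. Thus FOLLOW(E) = {$, end, then}.
FOLLOW(F): in B→F, the suffix after F is empty, so FOLLOW(F) ⊇ FOLLOW(B) = {$, end, then}; in E→end F, the suffix after F is empty, so FOLLOW(F) ⊇ FOLLOW(E) = {$, end, then}; in E→F end, F is followed by end with FIRST {end}. Thus FOLLOW(F) = {$, end, then}.

{$, end, then}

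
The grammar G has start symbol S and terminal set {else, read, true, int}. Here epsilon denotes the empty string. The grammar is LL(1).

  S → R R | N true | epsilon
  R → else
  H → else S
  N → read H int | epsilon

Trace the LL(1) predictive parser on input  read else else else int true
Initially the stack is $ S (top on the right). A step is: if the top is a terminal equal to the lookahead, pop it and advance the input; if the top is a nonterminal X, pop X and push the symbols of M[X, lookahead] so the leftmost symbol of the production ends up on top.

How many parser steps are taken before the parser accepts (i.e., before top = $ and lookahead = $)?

12

step 1: stack=$ S  input=read else else else int true $  — expand S → N true
step 2: stack=$ true N  input=read else else else int true $  — expand N → read H int
step 3: stack=$ true int H read  input=read else else else int true $  — match read
step 4: stack=$ true int H  input=else else else int true $  — expand H → else S
step 5: stack=$ true int S else  input=else else else int true $  — match else
step 6: stack=$ true int S  input=else else int true $  — expand S → R R
step 7: stack=$ true int R R  input=else else int true $  — expand R → else
step 8: stack=$ true int R else  input=else else int true $  — match else
step 9: stack=$ true int R  input=else int true $  — expand R → else
step 10: stack=$ true int else  input=else int true $  — match else
step 11: stack=$ true int  input=int true $  — match int
step 12: stack=$ true  input=true $  — match true
Accept reached after 12 steps.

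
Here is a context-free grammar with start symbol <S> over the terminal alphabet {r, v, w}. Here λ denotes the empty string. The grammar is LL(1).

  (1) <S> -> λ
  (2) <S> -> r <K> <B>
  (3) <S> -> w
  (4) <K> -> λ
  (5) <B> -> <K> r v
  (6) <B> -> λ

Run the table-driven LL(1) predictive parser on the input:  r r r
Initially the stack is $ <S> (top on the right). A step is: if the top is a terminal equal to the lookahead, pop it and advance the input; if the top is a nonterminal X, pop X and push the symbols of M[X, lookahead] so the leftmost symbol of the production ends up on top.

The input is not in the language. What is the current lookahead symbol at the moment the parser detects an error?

step 1: stack=$ <S>  input=r r r $  — expand <S> -> r <K> <B>
step 2: stack=$ <B> <K> r  input=r r r $  — match r
step 3: stack=$ <B> <K>  input=r r $  — expand <K> -> λ
step 4: stack=$ <B>  input=r r $  — expand <B> -> <K> r v
step 5: stack=$ v r <K>  input=r r $  — expand <K> -> λ
step 6: stack=$ v r  input=r r $  — match r
step 7: stack=$ v  input=r $  — error: top is terminal v but lookahead is r

r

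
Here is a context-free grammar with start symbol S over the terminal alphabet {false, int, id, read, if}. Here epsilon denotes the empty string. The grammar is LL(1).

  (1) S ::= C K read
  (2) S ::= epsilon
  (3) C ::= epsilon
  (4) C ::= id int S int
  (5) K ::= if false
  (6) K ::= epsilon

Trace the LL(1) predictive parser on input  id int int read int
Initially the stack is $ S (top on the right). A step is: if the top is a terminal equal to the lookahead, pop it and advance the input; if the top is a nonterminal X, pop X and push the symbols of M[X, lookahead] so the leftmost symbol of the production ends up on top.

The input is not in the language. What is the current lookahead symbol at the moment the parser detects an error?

     Stack                  Input                  Action
  1  $ S                    id int int read int $  expand S ::= C K read
  2  $ read K C             id int int read int $  expand C ::= id int S int
  3  $ read K int S int id  id int int read int $  match id
  4  $ read K int S int     int int read int $     match int
  5  $ read K int S         int read int $         expand S ::= epsilon
  6  $ read K int           int read int $         match int
  7  $ read K               read int $             expand K ::= epsilon
  8  $ read                 read int $             match read
  9  $                      int $                  error: stack empty but input remains

int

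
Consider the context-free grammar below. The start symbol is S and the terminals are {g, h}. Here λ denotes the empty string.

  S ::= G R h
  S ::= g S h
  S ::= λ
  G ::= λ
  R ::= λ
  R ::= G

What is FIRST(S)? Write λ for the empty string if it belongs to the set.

FIRST(G): from G::=λ we get {λ}. So FIRST(G) = {λ}.
FIRST(R): from R::=λ we get {λ}; from R::=G we get {λ}. So FIRST(R) = {λ}.
FIRST(S): from S::=G R h we get {h}; from S::=g S h we get {g}; from S::=λ we get {λ}. So FIRST(S) = {λ, g, h}.

{λ, g, h}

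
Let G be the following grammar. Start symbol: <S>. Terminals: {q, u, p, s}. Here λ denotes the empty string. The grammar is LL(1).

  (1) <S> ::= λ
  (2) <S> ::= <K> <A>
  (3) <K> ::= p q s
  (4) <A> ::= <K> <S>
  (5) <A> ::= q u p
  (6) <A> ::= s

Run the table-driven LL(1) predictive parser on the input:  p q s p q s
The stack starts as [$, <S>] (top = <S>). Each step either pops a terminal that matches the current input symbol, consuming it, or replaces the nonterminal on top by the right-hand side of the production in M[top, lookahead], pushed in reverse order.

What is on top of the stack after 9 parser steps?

step 1: stack=$ <S>  input=p q s p q s $  — expand <S> ::= <K> <A>
step 2: stack=$ <A> <K>  input=p q s p q s $  — expand <K> ::= p q s
step 3: stack=$ <A> s q p  input=p q s p q s $  — match p
step 4: stack=$ <A> s q  input=q s p q s $  — match q
step 5: stack=$ <A> s  input=s p q s $  — match s
step 6: stack=$ <A>  input=p q s $  — expand <A> ::= <K> <S>
step 7: stack=$ <S> <K>  input=p q s $  — expand <K> ::= p q s
step 8: stack=$ <S> s q p  input=p q s $  — match p
step 9: stack=$ <S> s q  input=q s $  — match q
Stack after step 9: $ <S> s (top = s).

s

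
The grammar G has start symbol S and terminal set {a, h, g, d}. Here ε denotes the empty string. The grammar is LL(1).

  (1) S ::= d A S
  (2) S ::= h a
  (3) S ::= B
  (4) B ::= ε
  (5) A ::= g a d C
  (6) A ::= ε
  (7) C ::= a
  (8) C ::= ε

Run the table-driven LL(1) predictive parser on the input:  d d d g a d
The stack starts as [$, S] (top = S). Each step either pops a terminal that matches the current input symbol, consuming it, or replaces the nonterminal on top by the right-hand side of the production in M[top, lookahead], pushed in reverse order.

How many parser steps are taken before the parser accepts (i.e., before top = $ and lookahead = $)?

15

      Stack        Input          Action
   1  $ S          d d d g a d $  expand S ::= d A S
   2  $ S A d      d d d g a d $  match d
   3  $ S A        d d g a d $    expand A ::= ε
   4  $ S          d d g a d $    expand S ::= d A S
   5  $ S A d      d d g a d $    match d
   6  $ S A        d g a d $      expand A ::= ε
   7  $ S          d g a d $      expand S ::= d A S
   8  $ S A d      d g a d $      match d
   9  $ S A        g a d $        expand A ::= g a d C
  10  $ S C d a g  g a d $        match g
  11  $ S C d a    a d $          match a
  12  $ S C d      d $            match d
  13  $ S C        $              expand C ::= ε
  14  $ S          $              expand S ::= B
  15  $ B          $              expand B ::= ε
Accept reached after 15 steps.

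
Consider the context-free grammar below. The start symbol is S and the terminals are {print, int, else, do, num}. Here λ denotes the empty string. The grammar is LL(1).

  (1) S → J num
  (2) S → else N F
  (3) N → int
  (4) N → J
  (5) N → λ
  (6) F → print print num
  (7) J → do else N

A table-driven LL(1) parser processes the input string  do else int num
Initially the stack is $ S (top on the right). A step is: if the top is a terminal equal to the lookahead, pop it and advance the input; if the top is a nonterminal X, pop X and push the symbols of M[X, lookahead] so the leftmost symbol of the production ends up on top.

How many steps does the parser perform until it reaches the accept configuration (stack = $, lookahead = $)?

7

     Stack            Input              Action
  1  $ S              do else int num $  expand S → J num
  2  $ num J          do else int num $  expand J → do else N
  3  $ num N else do  do else int num $  match do
  4  $ num N else     else int num $     match else
  5  $ num N          int num $          expand N → int
  6  $ num int        int num $          match int
  7  $ num            num $              match num
Accept reached after 7 steps.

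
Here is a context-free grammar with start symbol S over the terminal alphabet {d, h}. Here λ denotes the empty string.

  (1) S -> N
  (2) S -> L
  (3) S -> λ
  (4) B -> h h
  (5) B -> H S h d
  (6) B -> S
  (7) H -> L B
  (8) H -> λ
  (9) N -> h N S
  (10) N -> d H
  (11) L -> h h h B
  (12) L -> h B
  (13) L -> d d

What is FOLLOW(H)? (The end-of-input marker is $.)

{$, d, h}

FIRST(N): from N->h N S we get {h}; from N->d H we get {d}. So FIRST(N) = {d, h}.
FIRST(L): from L->h h h B we get {h}; from L->h B we get {h}; from L->d d we get {d}. So FIRST(L) = {d, h}.
FIRST(S): from S->N we get {d, h}; from S->L we get {d, h}; from S->λ we get {λ}. So FIRST(S) = {λ, d, h}.
FIRST(H): from H->L B we get {d, h}; from H->λ we get {λ}. So FIRST(H) = {λ, d, h}.
FIRST(B): from B->h h we get {h}; from B->H S h d we get {d, h}; from B->S we get {λ, d, h}. So FIRST(B) = {λ, d, h}.
FOLLOW(S) includes $ since S is the start symbol.
FOLLOW(S): in B->H S h d, S is followed by h d with FIRST {h}; in B->S, the suffix after S is empty, so FOLLOW(S) ⊇ FOLLOW(B) = {$, d, h}; in N->h N S, the suffix after S is empty, so FOLLOW(S) ⊇ FOLLOW(N) = {$, d, h}. Thus FOLLOW(S) = {$, d, h}.
FOLLOW(N): in S->N, the suffix after N is empty, so FOLLOW(N) ⊇ FOLLOW(S) = {$, d, h}; in N->h N S, N is followed by S with FIRST {λ, d, h}; in N->h N S, the suffix after N is nullable (adds nothing new). Thus FOLLOW(N) = {$, d, h}.
FOLLOW(H): in B->H S h d, H is followed by S h d with FIRST {d, h}; in N->d H, the suffix after H is empty, so FOLLOW(H) ⊇ FOLLOW(N) = {$, d, h}. Thus FOLLOW(H) = {$, d, h}.
FOLLOW(L): in S->L, the suffix after L is empty, so FOLLOW(L) ⊇ FOLLOW(S) = {$, d, h}; in H->L B, L is followed by B with FIRST {λ, d, h}; in H->L B, the suffix after L is nullable, so FOLLOW(L) ⊇ FOLLOW(H) = {$, d, h}. Thus FOLLOW(L) = {$, d, h}.
FOLLOW(B): in H->L B, the suffix after B is empty, so FOLLOW(B) ⊇ FOLLOW(H) = {$, d, h}; in L->h h h B, the suffix after B is empty, so FOLLOW(B) ⊇ FOLLOW(L) = {$, d, h}; in L->h B, the suffix after B is empty, so FOLLOW(B) ⊇ FOLLOW(L) = {$, d, h}. Thus FOLLOW(B) = {$, d, h}.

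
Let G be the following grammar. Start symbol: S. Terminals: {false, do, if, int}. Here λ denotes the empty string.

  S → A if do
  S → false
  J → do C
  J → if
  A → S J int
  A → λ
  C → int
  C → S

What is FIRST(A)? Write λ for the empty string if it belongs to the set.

{λ, false, if}

FIRST(J) = {do, if}
FIRST(S) = {false, if}  (via A if do)
FIRST(A) = {λ, false, if}  (via S J int)
FIRST(C) = {false, if, int}  (via S)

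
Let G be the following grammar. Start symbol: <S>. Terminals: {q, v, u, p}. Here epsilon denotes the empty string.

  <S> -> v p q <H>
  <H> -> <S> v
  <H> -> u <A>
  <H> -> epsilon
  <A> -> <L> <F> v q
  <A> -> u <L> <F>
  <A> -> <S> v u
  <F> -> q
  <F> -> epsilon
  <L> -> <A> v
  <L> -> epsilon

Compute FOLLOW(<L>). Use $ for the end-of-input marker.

{$, q, v}

FIRST(<S>) = {v}
FIRST(<F>) = {epsilon, q}
FIRST(<H>) = {epsilon, u, v}  (via <S> v)
FIRST(<A>) = {q, u, v}  (via <L> <F> v q, <S> v u)
FIRST(<L>) = {epsilon, q, u, v}  (via <A> v)
FOLLOW(<S>) includes $ since <S> is the start symbol.
FOLLOW(<S>): in <H>-><S> v, <S> is followed by v with FIRST {v}; in <A>-><S> v u, <S> is followed by v u with FIRST {v}. Thus FOLLOW(<S>) = {$, v}.
FOLLOW(<H>): in <S>->v p q <H>, the suffix after <H> is empty, so FOLLOW(<H>) ⊇ FOLLOW(<S>) = {$, v}. Thus FOLLOW(<H>) = {$, v}.
FOLLOW(<A>): in <H>->u <A>, the suffix after <A> is empty, so FOLLOW(<A>) ⊇ FOLLOW(<H>) = {$, v}; in <L>-><A> v, <A> is followed by v with FIRST {v}. Thus FOLLOW(<A>) = {$, v}.
FOLLOW(<F>): in <A>-><L> <F> v q, <F> is followed by v q with FIRST {v}; in <A>->u <L> <F>, the suffix after <F> is empty, so FOLLOW(<F>) ⊇ FOLLOW(<A>) = {$, v}. Thus FOLLOW(<F>) = {$, v}.
FOLLOW(<L>): in <A>-><L> <F> v q, <L> is followed by <F> v q with FIRST {q, v}; in <A>->u <L> <F>, <L> is followed by <F> with FIRST {epsilon, q}; in <A>->u <L> <F>, the suffix after <L> is nullable, so FOLLOW(<L>) ⊇ FOLLOW(<A>) = {$, v}. Thus FOLLOW(<L>) = {$, q, v}.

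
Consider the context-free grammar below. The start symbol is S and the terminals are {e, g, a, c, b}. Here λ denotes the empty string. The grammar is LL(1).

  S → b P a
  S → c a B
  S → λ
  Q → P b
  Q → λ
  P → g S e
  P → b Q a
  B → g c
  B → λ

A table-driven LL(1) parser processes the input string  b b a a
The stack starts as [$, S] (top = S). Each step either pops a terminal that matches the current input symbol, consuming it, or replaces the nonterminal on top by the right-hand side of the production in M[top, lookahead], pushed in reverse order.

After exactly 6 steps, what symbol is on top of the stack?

a

     Stack      Input      Action
  1  $ S        b b a a $  expand S → b P a
  2  $ a P b    b b a a $  match b
  3  $ a P      b a a $    expand P → b Q a
  4  $ a a Q b  b a a $    match b
  5  $ a a Q    a a $      expand Q → λ
  6  $ a a      a a $      match a
Stack after step 6: $ a (top = a).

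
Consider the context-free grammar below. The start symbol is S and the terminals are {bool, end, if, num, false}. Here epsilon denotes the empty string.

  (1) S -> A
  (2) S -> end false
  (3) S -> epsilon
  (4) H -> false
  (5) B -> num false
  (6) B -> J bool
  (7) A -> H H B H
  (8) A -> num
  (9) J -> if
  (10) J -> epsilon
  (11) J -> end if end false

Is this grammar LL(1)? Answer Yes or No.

Yes

FIRST(S) = {epsilon, end, false, num}
FIRST(H) = {false}
FIRST(B) = {bool, end, if, num}
FIRST(A) = {false, num}
FIRST(J) = {epsilon, end, if}
FOLLOW(S) = {$}
FOLLOW(H) = {$, bool, end, false, if, num}
FOLLOW(B) = {false}
FOLLOW(A) = {$}
FOLLOW(J) = {bool}
Each cell of M receives at most one production.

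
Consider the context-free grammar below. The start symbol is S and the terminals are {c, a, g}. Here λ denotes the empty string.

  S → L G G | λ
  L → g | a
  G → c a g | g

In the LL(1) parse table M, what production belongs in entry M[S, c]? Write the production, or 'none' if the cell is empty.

FIRST(L): from L→g we get {g}; from L→a we get {a}. So FIRST(L) = {a, g}.
FIRST(G): from G→c a g we get {c}; from G→g we get {g}. So FIRST(G) = {c, g}.
FIRST(S): from S→L G G we get {a, g}; from S→λ we get {λ}. So FIRST(S) = {λ, a, g}.
FOLLOW(S) includes $ since S is the start symbol.
FOLLOW(S): S appears on no right-hand side. Thus FOLLOW(S) = {$}.
For S → L G G: FIRST(L G G) = {a, g}, so it goes in M[S, t] for t ∈ {a, g}.
For S → λ: FIRST(λ) = {λ}, so it goes in M[S, t] for t ∈ {}; since λ ∈ FIRST, also for every t ∈ FOLLOW(S) = {$}.
None of these place a production in M[S, c].

none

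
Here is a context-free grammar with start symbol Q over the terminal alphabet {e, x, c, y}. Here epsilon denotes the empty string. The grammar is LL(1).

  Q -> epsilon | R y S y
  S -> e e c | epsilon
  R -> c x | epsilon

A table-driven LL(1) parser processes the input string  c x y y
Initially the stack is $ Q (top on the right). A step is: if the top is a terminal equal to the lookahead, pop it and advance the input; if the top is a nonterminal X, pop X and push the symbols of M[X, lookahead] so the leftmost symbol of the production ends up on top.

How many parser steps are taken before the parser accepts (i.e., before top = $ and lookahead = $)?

step 1: stack=$ Q  input=c x y y $  — expand Q -> R y S y
step 2: stack=$ y S y R  input=c x y y $  — expand R -> c x
step 3: stack=$ y S y x c  input=c x y y $  — match c
step 4: stack=$ y S y x  input=x y y $  — match x
step 5: stack=$ y S y  input=y y $  — match y
step 6: stack=$ y S  input=y $  — expand S -> epsilon
step 7: stack=$ y  input=y $  — match y
Accept reached after 7 steps.

7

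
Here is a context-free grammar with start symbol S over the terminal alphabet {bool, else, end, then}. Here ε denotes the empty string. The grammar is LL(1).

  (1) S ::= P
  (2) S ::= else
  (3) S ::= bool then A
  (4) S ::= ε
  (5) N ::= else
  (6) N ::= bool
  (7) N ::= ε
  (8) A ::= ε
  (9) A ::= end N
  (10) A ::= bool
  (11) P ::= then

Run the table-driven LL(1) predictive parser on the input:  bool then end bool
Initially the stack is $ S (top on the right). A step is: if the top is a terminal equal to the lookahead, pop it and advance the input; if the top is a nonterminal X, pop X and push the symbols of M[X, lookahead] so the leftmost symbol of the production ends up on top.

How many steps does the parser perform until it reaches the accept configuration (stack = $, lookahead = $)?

step 1: stack=$ S  input=bool then end bool $  — expand S ::= bool then A
step 2: stack=$ A then bool  input=bool then end bool $  — match bool
step 3: stack=$ A then  input=then end bool $  — match then
step 4: stack=$ A  input=end bool $  — expand A ::= end N
step 5: stack=$ N end  input=end bool $  — match end
step 6: stack=$ N  input=bool $  — expand N ::= bool
step 7: stack=$ bool  input=bool $  — match bool
Accept reached after 7 steps.

7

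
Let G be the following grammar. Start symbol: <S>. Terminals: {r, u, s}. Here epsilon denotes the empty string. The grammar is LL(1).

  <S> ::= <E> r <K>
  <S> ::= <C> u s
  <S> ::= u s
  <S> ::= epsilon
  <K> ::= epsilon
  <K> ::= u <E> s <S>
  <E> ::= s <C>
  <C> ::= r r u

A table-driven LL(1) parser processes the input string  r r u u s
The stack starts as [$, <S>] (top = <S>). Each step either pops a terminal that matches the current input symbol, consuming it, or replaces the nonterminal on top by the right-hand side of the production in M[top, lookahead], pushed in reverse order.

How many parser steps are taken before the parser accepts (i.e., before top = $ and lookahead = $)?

     Stack        Input        Action
  1  $ <S>        r r u u s $  expand <S> ::= <C> u s
  2  $ s u <C>    r r u u s $  expand <C> ::= r r u
  3  $ s u u r r  r r u u s $  match r
  4  $ s u u r    r u u s $    match r
  5  $ s u u      u u s $      match u
  6  $ s u        u s $        match u
  7  $ s          s $          match s
Accept reached after 7 steps.

7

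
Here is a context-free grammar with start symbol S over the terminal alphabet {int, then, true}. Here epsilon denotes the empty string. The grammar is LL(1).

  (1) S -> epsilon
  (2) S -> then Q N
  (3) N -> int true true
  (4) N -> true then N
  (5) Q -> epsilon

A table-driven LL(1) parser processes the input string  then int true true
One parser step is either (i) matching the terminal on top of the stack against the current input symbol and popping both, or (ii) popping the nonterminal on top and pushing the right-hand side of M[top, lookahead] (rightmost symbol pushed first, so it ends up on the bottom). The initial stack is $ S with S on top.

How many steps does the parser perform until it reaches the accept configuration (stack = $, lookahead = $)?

     Stack            Input                 Action
  1  $ S              then int true true $  expand S -> then Q N
  2  $ N Q then       then int true true $  match then
  3  $ N Q            int true true $       expand Q -> epsilon
  4  $ N              int true true $       expand N -> int true true
  5  $ true true int  int true true $       match int
  6  $ true true      true true $           match true
  7  $ true           true $                match true
Accept reached after 7 steps.

7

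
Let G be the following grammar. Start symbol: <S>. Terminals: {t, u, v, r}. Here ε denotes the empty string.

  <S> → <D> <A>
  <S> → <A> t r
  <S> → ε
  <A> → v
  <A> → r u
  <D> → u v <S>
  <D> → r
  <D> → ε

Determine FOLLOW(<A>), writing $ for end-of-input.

{$, r, t, v}

FIRST(<A>) = {r, v}
FIRST(<D>) = {ε, r, u}
FIRST(<S>) = {ε, r, u, v}  (via <D> <A>, <A> t r)
FOLLOW(<S>) includes $ since <S> is the start symbol.
FOLLOW(<D>): in <S>→<D> <A>, <D> is followed by <A> with FIRST {r, v}. Thus FOLLOW(<D>) = {r, v}.
FOLLOW(<S>): in <D>→u v <S>, the suffix after <S> is empty, so FOLLOW(<S>) ⊇ FOLLOW(<D>) = {r, v}. Thus FOLLOW(<S>) = {$, r, v}.
FOLLOW(<A>): in <S>→<D> <A>, the suffix after <A> is empty, so FOLLOW(<A>) ⊇ FOLLOW(<S>) = {$, r, v}; in <S>→<A> t r, <A> is followed by t r with FIRST {t}. Thus FOLLOW(<A>) = {$, r, t, v}.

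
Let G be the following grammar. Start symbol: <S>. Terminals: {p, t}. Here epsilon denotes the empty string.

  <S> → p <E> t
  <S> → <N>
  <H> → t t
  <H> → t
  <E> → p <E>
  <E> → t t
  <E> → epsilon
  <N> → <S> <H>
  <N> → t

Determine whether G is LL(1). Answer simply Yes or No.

No

FIRST(<S>) = {p, t}
FIRST(<H>) = {t}
FIRST(<E>) = {epsilon, p, t}
FIRST(<N>) = {p, t}
FOLLOW(<S>) = {$, t}
FOLLOW(<H>) = {$, t}
FOLLOW(<E>) = {t}
FOLLOW(<N>) = {$, t}
Cell M[<E>, t] receives both <E> → t t and <E> → epsilon — the grammar is not LL(1).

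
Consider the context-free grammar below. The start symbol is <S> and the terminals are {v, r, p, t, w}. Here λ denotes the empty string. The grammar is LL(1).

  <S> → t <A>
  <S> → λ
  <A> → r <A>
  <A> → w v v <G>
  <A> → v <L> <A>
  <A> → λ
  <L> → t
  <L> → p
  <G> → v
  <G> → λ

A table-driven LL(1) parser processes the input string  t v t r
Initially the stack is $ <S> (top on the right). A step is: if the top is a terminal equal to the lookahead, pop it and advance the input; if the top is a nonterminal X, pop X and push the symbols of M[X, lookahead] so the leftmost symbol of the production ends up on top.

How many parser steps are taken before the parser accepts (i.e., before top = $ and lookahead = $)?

     Stack        Input      Action
  1  $ <S>        t v t r $  expand <S> → t <A>
  2  $ <A> t      t v t r $  match t
  3  $ <A>        v t r $    expand <A> → v <L> <A>
  4  $ <A> <L> v  v t r $    match v
  5  $ <A> <L>    t r $      expand <L> → t
  6  $ <A> t      t r $      match t
  7  $ <A>        r $        expand <A> → r <A>
  8  $ <A> r      r $        match r
  9  $ <A>        $          expand <A> → λ
Accept reached after 9 steps.

9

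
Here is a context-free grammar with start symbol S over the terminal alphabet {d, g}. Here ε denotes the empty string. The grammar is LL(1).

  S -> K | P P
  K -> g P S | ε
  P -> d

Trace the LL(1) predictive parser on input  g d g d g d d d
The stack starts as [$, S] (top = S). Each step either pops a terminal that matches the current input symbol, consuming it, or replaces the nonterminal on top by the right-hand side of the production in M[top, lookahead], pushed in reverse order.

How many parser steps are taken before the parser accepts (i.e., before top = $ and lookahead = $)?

step 1: stack=$ S  input=g d g d g d d d $  — expand S -> K
step 2: stack=$ K  input=g d g d g d d d $  — expand K -> g P S
step 3: stack=$ S P g  input=g d g d g d d d $  — match g
step 4: stack=$ S P  input=d g d g d d d $  — expand P -> d
step 5: stack=$ S d  input=d g d g d d d $  — match d
step 6: stack=$ S  input=g d g d d d $  — expand S -> K
step 7: stack=$ K  input=g d g d d d $  — expand K -> g P S
step 8: stack=$ S P g  input=g d g d d d $  — match g
step 9: stack=$ S P  input=d g d d d $  — expand P -> d
step 10: stack=$ S d  input=d g d d d $  — match d
step 11: stack=$ S  input=g d d d $  — expand S -> K
step 12: stack=$ K  input=g d d d $  — expand K -> g P S
step 13: stack=$ S P g  input=g d d d $  — match g
step 14: stack=$ S P  input=d d d $  — expand P -> d
step 15: stack=$ S d  input=d d d $  — match d
step 16: stack=$ S  input=d d $  — expand S -> P P
step 17: stack=$ P P  input=d d $  — expand P -> d
step 18: stack=$ P d  input=d d $  — match d
step 19: stack=$ P  input=d $  — expand P -> d
step 20: stack=$ d  input=d $  — match d
Accept reached after 20 steps.

20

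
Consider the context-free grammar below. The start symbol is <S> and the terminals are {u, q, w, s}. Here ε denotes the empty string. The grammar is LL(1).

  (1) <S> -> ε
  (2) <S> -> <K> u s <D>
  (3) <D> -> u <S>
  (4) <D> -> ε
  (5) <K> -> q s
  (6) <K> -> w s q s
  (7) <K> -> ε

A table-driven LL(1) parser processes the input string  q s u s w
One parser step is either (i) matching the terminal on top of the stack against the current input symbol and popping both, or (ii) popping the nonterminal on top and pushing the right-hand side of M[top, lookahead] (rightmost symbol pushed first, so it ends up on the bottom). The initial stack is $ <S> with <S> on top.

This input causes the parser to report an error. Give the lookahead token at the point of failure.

     Stack          Input        Action
  1  $ <S>          q s u s w $  expand <S> -> <K> u s <D>
  2  $ <D> s u <K>  q s u s w $  expand <K> -> q s
  3  $ <D> s u s q  q s u s w $  match q
  4  $ <D> s u s    s u s w $    match s
  5  $ <D> s u      u s w $      match u
  6  $ <D> s        s w $        match s
  7  $ <D>          w $          error: M[<D>, w] is empty

w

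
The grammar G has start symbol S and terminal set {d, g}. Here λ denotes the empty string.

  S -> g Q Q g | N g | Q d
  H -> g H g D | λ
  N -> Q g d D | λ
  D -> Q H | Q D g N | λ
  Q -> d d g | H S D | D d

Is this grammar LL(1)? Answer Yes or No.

FIRST(S) = {d, g}
FIRST(H) = {λ, g}
FIRST(N) = {λ, d, g}
FIRST(D) = {λ, d, g}
FIRST(Q) = {d, g}
FOLLOW(S) = {$, d, g}
FOLLOW(H) = {d, g}
FOLLOW(N) = {d, g}
FOLLOW(D) = {d, g}
FOLLOW(Q) = {d, g}
Cell M[D, d] receives both D -> Q H and D -> Q D g N and D -> λ — the grammar is not LL(1).

No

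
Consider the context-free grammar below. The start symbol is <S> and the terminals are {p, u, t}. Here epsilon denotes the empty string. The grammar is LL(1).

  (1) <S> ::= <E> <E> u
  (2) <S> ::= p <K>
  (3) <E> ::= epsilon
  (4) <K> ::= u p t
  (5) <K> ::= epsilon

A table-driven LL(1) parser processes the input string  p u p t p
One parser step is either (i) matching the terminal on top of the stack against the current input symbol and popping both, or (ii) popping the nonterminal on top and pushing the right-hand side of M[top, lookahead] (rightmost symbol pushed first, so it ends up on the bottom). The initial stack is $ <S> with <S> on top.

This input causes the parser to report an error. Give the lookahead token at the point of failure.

p

step 1: stack=$ <S>  input=p u p t p $  — expand <S> ::= p <K>
step 2: stack=$ <K> p  input=p u p t p $  — match p
step 3: stack=$ <K>  input=u p t p $  — expand <K> ::= u p t
step 4: stack=$ t p u  input=u p t p $  — match u
step 5: stack=$ t p  input=p t p $  — match p
step 6: stack=$ t  input=t p $  — match t
step 7: stack=$  input=p $  — error: stack empty but input remains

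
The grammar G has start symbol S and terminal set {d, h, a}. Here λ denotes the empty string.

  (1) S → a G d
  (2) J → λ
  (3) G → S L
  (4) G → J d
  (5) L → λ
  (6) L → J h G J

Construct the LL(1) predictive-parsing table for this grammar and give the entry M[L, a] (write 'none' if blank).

none

FIRST(S): from S→a G d we get {a}. So FIRST(S) = {a}.
FIRST(J): from J→λ we get {λ}. So FIRST(J) = {λ}.
FIRST(G): from G→S L we get {a}; from G→J d we get {d}. So FIRST(G) = {a, d}.
FIRST(L): from L→λ we get {λ}; from L→J h G J we get {h}. So FIRST(L) = {λ, h}.
FOLLOW(S) includes $ since S is the start symbol.
FOLLOW(G): in S→a G d, G is followed by d with FIRST {d}; in L→J h G J, G is followed by J with FIRST {λ}; in L→J h G J, the suffix after G is nullable, so FOLLOW(G) ⊇ FOLLOW(L) = {d}. Thus FOLLOW(G) = {d}.
FOLLOW(L): in G→S L, the suffix after L is empty, so FOLLOW(L) ⊇ FOLLOW(G) = {d}. Thus FOLLOW(L) = {d}.
For L → λ: FIRST(λ) = {λ}, so it goes in M[L, t] for t ∈ {}; since λ ∈ FIRST, also for every t ∈ FOLLOW(L) = {d}.
For L → J h G J: FIRST(J h G J) = {h}, so it goes in M[L, t] for t ∈ {h}.
None of these place a production in M[L, a].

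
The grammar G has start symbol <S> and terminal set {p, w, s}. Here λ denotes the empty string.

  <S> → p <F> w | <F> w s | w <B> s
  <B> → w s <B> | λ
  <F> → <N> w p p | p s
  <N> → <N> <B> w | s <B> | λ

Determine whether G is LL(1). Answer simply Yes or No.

FIRST(<S>) = {p, s, w}
FIRST(<B>) = {λ, w}
FIRST(<F>) = {p, s, w}
FIRST(<N>) = {λ, s, w}
FOLLOW(<S>) = {$}
FOLLOW(<B>) = {s, w}
FOLLOW(<F>) = {w}
FOLLOW(<N>) = {w}
Cell M[<B>, w] receives both <B> → w s <B> and <B> → λ — the grammar is not LL(1).

No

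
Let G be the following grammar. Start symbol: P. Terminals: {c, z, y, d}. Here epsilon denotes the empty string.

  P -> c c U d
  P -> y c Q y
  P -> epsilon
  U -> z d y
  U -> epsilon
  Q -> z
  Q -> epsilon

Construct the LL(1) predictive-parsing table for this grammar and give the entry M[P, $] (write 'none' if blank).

P -> epsilon

FIRST(P): from P->c c U d we get {c}; from P->y c Q y we get {y}; from P->epsilon we get {epsilon}. So FIRST(P) = {epsilon, c, y}.
FIRST(U): from U->z d y we get {z}; from U->epsilon we get {epsilon}. So FIRST(U) = {epsilon, z}.
FIRST(Q): from Q->z we get {z}; from Q->epsilon we get {epsilon}. So FIRST(Q) = {epsilon, z}.
FOLLOW(P) includes $ since P is the start symbol.
FOLLOW(P): P appears on no right-hand side. Thus FOLLOW(P) = {$}.
For P -> c c U d: FIRST(c c U d) = {c}, so it goes in M[P, t] for t ∈ {c}.
For P -> y c Q y: FIRST(y c Q y) = {y}, so it goes in M[P, t] for t ∈ {y}.
For P -> epsilon: FIRST(epsilon) = {epsilon}, so it goes in M[P, t] for t ∈ {}; since epsilon ∈ FIRST, also for every t ∈ FOLLOW(P) = {$}.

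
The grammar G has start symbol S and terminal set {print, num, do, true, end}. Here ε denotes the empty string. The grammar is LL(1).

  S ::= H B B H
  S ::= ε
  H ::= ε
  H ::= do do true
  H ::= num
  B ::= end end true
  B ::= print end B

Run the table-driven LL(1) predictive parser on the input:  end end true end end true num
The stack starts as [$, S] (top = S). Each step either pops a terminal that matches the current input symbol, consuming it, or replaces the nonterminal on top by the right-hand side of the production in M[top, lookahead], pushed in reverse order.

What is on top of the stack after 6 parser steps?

     Stack               Input                            Action
  1  $ S                 end end true end end true num $  expand S ::= H B B H
  2  $ H B B H           end end true end end true num $  expand H ::= ε
  3  $ H B B             end end true end end true num $  expand B ::= end end true
  4  $ H B true end end  end end true end end true num $  match end
  5  $ H B true end      end true end end true num $      match end
  6  $ H B true          true end end true num $          match true
Stack after step 6: $ H B (top = B).

B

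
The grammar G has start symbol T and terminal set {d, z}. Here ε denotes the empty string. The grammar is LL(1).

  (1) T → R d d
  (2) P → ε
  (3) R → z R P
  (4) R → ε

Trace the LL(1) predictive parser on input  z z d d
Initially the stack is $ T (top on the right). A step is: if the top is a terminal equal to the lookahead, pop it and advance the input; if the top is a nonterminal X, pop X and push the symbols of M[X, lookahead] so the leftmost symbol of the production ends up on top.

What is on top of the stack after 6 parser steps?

step 1: stack=$ T  input=z z d d $  — expand T → R d d
step 2: stack=$ d d R  input=z z d d $  — expand R → z R P
step 3: stack=$ d d P R z  input=z z d d $  — match z
step 4: stack=$ d d P R  input=z d d $  — expand R → z R P
step 5: stack=$ d d P P R z  input=z d d $  — match z
step 6: stack=$ d d P P R  input=d d $  — expand R → ε
Stack after step 6: $ d d P P (top = P).

P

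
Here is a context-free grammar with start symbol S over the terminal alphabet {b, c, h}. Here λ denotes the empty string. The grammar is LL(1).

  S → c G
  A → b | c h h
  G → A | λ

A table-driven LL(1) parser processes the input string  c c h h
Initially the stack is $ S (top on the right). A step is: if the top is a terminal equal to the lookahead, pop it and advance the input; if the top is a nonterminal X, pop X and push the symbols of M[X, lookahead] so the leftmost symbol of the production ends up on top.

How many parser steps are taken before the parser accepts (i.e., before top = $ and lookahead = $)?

7

     Stack    Input      Action
  1  $ S      c c h h $  expand S → c G
  2  $ G c    c c h h $  match c
  3  $ G      c h h $    expand G → A
  4  $ A      c h h $    expand A → c h h
  5  $ h h c  c h h $    match c
  6  $ h h    h h $      match h
  7  $ h      h $        match h
Accept reached after 7 steps.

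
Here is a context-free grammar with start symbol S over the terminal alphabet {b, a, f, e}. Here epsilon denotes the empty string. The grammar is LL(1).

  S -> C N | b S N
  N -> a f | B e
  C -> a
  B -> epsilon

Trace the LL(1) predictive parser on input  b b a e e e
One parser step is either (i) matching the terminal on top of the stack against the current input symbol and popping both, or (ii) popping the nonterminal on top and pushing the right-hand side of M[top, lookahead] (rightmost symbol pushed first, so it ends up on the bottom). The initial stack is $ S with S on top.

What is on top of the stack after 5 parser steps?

C

     Stack      Input          Action
  1  $ S        b b a e e e $  expand S -> b S N
  2  $ N S b    b b a e e e $  match b
  3  $ N S      b a e e e $    expand S -> b S N
  4  $ N N S b  b a e e e $    match b
  5  $ N N S    a e e e $      expand S -> C N
Stack after step 5: $ N N N C (top = C).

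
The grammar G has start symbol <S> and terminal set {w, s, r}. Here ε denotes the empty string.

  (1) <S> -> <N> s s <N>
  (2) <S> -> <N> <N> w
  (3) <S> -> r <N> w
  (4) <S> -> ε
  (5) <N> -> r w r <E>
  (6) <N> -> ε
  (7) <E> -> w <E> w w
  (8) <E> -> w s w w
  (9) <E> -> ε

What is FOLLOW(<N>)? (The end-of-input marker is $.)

{$, r, s, w}

FIRST(<N>) = {ε, r}
FIRST(<E>) = {ε, w}
FIRST(<S>) = {ε, r, s, w}  (via <N> s s <N>, <N> <N> w)
FOLLOW(<S>) includes $ since <S> is the start symbol.
FOLLOW(<S>): <S> appears on no right-hand side. Thus FOLLOW(<S>) = {$}.
FOLLOW(<N>): in <S>-><N> s s <N> (occurrence 1), <N> is followed by s s <N> with FIRST {s}; in <S>-><N> s s <N> (occurrence 2), the suffix after <N> is empty, so FOLLOW(<N>) ⊇ FOLLOW(<S>) = {$}; in <S>-><N> <N> w (occurrence 1), <N> is followed by <N> w with FIRST {r, w}; in <S>-><N> <N> w (occurrence 2), <N> is followed by w with FIRST {w}; in <S>->r <N> w, <N> is followed by w with FIRST {w}. Thus FOLLOW(<N>) = {$, r, s, w}.
FOLLOW(<E>): in <N>->r w r <E>, the suffix after <E> is empty, so FOLLOW(<E>) ⊇ FOLLOW(<N>) = {$, r, s, w}; in <E>->w <E> w w, <E> is followed by w w with FIRST {w}. Thus FOLLOW(<E>) = {$, r, s, w}.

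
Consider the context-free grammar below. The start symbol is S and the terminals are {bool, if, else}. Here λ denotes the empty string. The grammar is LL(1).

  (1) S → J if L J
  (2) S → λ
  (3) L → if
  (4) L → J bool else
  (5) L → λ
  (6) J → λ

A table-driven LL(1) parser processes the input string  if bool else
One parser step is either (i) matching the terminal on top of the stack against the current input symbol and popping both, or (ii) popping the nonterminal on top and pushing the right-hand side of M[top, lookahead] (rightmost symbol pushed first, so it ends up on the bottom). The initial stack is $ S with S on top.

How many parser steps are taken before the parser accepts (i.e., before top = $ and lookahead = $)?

     Stack            Input           Action
  1  $ S              if bool else $  expand S → J if L J
  2  $ J L if J       if bool else $  expand J → λ
  3  $ J L if         if bool else $  match if
  4  $ J L            bool else $     expand L → J bool else
  5  $ J else bool J  bool else $     expand J → λ
  6  $ J else bool    bool else $     match bool
  7  $ J else         else $          match else
  8  $ J              $               expand J → λ
Accept reached after 8 steps.

8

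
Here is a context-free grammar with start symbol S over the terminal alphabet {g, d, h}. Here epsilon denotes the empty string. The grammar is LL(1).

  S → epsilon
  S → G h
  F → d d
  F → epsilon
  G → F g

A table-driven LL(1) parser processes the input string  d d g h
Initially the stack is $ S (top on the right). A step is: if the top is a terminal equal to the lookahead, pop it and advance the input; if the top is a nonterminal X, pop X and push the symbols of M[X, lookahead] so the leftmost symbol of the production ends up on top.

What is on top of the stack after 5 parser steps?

step 1: stack=$ S  input=d d g h $  — expand S → G h
step 2: stack=$ h G  input=d d g h $  — expand G → F g
step 3: stack=$ h g F  input=d d g h $  — expand F → d d
step 4: stack=$ h g d d  input=d d g h $  — match d
step 5: stack=$ h g d  input=d g h $  — match d
Stack after step 5: $ h g (top = g).

g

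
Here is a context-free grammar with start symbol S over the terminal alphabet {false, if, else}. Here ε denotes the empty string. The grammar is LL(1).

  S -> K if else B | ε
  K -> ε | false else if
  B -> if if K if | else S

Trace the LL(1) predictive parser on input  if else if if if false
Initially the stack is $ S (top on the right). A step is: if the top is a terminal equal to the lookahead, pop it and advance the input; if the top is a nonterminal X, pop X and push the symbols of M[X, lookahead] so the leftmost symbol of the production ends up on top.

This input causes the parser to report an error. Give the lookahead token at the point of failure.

      Stack          Input                     Action
   1  $ S            if else if if if false $  expand S -> K if else B
   2  $ B else if K  if else if if if false $  expand K -> ε
   3  $ B else if    if else if if if false $  match if
   4  $ B else       else if if if false $     match else
   5  $ B            if if if false $          expand B -> if if K if
   6  $ if K if if   if if if false $          match if
   7  $ if K if      if if false $             match if
   8  $ if K         if false $                expand K -> ε
   9  $ if           if false $                match if
  10  $              false $                   error: stack empty but input remains

false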